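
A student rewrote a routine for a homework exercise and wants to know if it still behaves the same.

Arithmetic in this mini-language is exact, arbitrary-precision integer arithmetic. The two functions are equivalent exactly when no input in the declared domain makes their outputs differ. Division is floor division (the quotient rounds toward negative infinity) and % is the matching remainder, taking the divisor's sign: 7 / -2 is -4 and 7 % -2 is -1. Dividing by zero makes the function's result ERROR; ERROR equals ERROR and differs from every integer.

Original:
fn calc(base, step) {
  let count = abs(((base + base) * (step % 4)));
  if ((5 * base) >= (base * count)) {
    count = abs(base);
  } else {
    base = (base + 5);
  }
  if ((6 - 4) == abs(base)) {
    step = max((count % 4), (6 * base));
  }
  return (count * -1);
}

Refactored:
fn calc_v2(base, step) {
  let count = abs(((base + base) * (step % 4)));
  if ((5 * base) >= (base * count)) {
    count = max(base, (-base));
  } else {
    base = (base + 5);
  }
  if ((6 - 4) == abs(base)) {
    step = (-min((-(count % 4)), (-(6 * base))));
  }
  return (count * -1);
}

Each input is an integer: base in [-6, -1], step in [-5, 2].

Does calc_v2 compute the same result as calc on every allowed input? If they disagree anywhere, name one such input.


This is a faithful refactor — min/max/abs usage differs, but the computed results match everywhere.
One worked example (base=-5, step=-2) — calc: count becomes 20; next ((5 * base) >= (base * count)) evaluates to true; next count becomes 5; next ((6 - 4) == abs(base)) evaluates to false; next final value -5; calc_v2: count becomes 20; next ((5 * base) >= (base * count)) evaluates to true; next count becomes 5; next ((6 - 4) == abs(base)) evaluates to false; next final value -5; agreement on -5.
Across all 48 domain points the two functions coincide.
verdict: equivalent


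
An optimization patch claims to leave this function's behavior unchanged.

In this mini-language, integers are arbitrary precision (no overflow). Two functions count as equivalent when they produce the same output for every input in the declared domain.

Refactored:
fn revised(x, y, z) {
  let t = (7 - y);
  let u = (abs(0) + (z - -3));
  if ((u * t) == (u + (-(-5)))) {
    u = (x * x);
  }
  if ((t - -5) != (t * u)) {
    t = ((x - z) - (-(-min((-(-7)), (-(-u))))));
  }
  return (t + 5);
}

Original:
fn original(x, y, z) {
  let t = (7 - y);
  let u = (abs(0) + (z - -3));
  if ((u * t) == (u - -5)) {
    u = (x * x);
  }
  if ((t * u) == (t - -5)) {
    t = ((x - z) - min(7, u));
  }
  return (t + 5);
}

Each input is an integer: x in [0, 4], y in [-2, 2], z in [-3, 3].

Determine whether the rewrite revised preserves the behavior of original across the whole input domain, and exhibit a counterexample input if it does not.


x=0, y=-2, z=-3 yields 14 from original but 8 from revised.
verdict: not equivalent; witness: x=0, y=-2, z=-3


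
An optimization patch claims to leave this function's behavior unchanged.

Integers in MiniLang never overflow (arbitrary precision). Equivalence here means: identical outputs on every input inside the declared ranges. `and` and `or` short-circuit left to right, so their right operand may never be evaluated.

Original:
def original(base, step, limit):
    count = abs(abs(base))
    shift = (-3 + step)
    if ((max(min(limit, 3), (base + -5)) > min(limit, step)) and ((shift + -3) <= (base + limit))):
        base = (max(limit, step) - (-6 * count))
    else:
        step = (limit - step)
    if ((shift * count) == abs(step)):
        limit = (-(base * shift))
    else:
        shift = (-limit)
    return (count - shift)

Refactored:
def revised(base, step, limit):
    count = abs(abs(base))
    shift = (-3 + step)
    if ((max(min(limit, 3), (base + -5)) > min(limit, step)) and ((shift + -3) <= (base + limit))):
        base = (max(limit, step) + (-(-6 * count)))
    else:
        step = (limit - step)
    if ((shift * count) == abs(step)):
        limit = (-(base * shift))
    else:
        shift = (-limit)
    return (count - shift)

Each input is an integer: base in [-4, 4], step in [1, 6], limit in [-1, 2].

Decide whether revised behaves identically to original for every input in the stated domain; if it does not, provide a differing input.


Equivalent — the differences include arithmetic usage differs, yet no declared input distinguishes the two.
As a probe, take base=4, step=5, limit=1: original runs count = 4; shift = 2; ((max(min(limit, 3), (base + -5)) > min(limit, step)) and ((shift + -3) <= (base + limit))) -> false; step = -4; ((shift * count) == abs(step)) -> false; shift = -1; return 5; revised runs count = 4; shift = 2; ((max(min(limit, 3), (base + -5)) > min(limit, step)) and ((shift + -3) <= (base + limit))) -> false; step = -4; ((shift * count) == abs(step)) -> false; shift = -1; return 5; both end at 5.
Every one of the 216 inputs gives matching results.
verdict: equivalent


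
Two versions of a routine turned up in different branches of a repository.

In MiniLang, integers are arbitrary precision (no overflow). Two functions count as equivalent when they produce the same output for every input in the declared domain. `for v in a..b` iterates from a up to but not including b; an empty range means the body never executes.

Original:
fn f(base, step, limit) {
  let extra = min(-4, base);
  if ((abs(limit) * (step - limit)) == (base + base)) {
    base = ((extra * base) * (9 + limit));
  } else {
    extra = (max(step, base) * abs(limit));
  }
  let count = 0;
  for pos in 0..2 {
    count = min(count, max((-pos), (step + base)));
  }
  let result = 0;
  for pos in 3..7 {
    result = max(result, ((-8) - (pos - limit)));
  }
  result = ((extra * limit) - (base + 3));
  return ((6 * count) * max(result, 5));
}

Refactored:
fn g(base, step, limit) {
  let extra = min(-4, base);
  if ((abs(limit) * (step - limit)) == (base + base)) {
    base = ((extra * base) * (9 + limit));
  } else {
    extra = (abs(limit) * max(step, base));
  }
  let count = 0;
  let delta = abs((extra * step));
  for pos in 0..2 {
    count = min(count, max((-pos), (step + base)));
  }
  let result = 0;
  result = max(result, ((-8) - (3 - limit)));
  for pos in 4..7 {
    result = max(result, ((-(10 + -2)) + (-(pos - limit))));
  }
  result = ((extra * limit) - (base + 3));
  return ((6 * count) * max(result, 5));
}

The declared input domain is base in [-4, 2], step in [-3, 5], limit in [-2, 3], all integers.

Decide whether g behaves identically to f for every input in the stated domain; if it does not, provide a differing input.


Behavior is preserved: although constant usage differs, loop structure differs, statement counts differ, local variable names differ, arithmetic usage differs, min/max/abs usage differs, the outputs never diverge.
Spot check at base=-2, step=1, limit=0 — f: extra=-4, then ((abs(limit) * (step - limit)) == (base + base)) is false, then extra=0, then count=0, then (pos=0), then count=0, then (pos=1), then count=-1, then result=0, then (pos=3), then result=0, then (pos=4), then result=0, then (pos=5), then result=0, then (pos=6), then result=0, then result=-1, then returns -30. g: extra=-4, then ((abs(limit) * (step - limit)) == (base + base)) is false, then extra=0, then count=0, then delta=0, then (pos=0), then count=0, then (pos=1), then count=-1, then result=0, then result=0, then (pos=4), then result=0, then (pos=5), then result=0, then (pos=6), then result=0, then result=-1, then returns -30. Both give -30.
Every one of the 378 inputs gives matching results.
verdict: equivalent


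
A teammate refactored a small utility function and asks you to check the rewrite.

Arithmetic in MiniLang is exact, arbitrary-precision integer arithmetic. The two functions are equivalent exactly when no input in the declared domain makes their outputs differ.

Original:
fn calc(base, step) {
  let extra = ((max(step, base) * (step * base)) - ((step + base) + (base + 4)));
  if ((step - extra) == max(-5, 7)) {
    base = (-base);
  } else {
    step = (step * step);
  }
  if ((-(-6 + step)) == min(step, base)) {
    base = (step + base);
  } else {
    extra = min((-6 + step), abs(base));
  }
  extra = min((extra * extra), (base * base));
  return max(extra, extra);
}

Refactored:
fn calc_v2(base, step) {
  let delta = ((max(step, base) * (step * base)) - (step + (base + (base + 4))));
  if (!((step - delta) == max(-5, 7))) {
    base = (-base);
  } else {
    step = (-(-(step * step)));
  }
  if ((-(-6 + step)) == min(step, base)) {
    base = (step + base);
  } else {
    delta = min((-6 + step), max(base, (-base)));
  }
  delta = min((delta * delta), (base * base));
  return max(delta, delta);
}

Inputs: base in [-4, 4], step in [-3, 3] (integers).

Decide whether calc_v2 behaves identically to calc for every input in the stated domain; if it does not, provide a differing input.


Not equivalent: base=-4, step=-3 separates them (9 vs 16).
calc: extra = -29; ((step - extra) == max(-5, 7)) -> false; step = 9; ((-(-6 + step)) == min(step, base)) -> false; extra = 3; extra = 9; return 9
calc_v2: delta = -29; (!((step - delta) == max(-5, 7))) -> true; base = 4; ((-(-6 + step)) == min(step, base)) -> false; delta = -9; delta = 16; return 16
verdict: not equivalent; witness: base=-4, step=-3


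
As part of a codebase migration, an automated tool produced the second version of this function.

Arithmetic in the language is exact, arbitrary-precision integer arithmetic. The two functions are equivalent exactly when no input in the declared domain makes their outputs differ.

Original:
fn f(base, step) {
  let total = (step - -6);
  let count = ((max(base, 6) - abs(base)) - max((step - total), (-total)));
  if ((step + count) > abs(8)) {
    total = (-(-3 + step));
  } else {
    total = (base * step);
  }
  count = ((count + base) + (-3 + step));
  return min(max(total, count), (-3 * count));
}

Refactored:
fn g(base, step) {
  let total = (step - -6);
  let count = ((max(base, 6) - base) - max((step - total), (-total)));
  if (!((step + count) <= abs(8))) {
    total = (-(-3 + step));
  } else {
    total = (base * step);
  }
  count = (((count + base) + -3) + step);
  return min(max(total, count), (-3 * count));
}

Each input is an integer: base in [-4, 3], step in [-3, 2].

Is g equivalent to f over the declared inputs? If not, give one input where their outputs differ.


Input base=-4, step=-3: 12 from f versus -9 from g.
verdict: not equivalent; witness: base=-4, step=-3


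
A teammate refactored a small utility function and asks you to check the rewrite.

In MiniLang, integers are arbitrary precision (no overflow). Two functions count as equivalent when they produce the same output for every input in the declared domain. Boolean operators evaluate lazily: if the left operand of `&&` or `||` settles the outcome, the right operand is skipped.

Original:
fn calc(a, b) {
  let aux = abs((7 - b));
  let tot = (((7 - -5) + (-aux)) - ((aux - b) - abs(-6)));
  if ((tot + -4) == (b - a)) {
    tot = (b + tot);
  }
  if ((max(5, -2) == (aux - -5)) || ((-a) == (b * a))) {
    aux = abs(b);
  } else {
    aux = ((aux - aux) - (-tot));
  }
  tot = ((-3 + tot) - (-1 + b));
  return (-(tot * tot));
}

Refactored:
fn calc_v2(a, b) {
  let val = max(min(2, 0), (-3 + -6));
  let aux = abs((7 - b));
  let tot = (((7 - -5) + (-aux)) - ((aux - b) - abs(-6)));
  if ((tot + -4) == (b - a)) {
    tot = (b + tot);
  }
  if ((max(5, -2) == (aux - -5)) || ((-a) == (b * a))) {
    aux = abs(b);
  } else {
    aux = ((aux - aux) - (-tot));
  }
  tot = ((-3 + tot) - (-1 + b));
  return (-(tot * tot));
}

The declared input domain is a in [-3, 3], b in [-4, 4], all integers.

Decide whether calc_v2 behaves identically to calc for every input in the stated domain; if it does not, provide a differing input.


Whatever the rewrite altered, no input in the stated domain can expose a difference.
One worked example (a=-2, b=1) — calc: aux=6, then tot=7, then ((tot + -4) == (b - a)) is true, then tot=8, then ((max(5, -2) == (aux - -5)) || ((-a) == (b * a))) is false, then aux=8, then tot=5, then returns -25; calc_v2: val=0, then aux=6, then tot=7, then ((tot + -4) == (b - a)) is true, then tot=8, then ((max(5, -2) == (aux - -5)) || ((-a) == (b * a))) is false, then aux=8, then tot=5, then returns -25; agreement on -25.
Checked all 63 inputs in the declared domain: the outputs agree on every one.
verdict: equivalent


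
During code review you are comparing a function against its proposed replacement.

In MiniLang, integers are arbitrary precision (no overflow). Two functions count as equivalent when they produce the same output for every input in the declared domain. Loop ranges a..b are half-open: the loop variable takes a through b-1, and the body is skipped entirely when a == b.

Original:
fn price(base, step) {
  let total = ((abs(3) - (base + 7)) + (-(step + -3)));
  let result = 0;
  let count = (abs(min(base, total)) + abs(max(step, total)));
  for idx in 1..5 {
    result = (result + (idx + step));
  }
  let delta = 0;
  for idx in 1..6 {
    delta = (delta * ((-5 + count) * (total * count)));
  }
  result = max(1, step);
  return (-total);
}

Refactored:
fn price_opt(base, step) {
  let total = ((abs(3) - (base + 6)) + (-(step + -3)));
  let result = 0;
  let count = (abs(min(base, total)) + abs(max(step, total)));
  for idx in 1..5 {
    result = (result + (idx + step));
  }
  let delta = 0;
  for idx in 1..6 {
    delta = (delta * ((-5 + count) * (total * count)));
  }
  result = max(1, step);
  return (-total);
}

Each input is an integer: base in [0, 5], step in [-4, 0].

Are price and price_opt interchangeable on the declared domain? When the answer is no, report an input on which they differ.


Take base=0, step=-4.
price: total := 3 | result := 0 | count := 3 | iter idx=1: | result := -3 | iter idx=2: | result := -5 | iter idx=3: | result := -6 | iter idx=4: | result := -6 | delta := 0 | iter idx=1: | delta := 0 | iter idx=2: | delta := 0 | iter idx=3: | delta := 0 | iter idx=4: | delta := 0 | iter idx=5: | delta := 0 | result := 1 | result -3
price_opt: total := 4 | result := 0 | count := 4 | iter idx=1: | result := -3 | iter idx=2: | result := -5 | iter idx=3: | result := -6 | iter idx=4: | result := -6 | delta := 0 | iter idx=1: | delta := 0 | iter idx=2: | delta := 0 | iter idx=3: | delta := 0 | iter idx=4: | delta := 0 | iter idx=5: | delta := 0 | result := 1 | result -4
-3 != -4, so the rewrite changes behavior.
verdict: not equivalent; witness: base=0, step=-4


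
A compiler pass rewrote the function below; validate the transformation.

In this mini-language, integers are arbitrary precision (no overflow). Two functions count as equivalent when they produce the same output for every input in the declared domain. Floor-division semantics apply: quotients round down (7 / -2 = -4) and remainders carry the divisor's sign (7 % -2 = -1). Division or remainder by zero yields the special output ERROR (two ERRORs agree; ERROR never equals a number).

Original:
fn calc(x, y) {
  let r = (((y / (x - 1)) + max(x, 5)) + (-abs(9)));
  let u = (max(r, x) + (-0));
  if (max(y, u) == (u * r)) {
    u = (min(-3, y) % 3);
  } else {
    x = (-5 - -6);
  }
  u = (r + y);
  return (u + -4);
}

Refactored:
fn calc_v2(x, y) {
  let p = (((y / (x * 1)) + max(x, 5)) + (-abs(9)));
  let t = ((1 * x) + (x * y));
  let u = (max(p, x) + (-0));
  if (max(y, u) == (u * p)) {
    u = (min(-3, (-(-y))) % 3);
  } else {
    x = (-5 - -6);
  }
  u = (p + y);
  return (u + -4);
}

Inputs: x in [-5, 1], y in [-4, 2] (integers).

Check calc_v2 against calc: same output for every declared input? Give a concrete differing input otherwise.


x=-4, y=-4 yields -12 from calc but -11 from calc_v2.
verdict: not equivalent; witness: x=-4, y=-4


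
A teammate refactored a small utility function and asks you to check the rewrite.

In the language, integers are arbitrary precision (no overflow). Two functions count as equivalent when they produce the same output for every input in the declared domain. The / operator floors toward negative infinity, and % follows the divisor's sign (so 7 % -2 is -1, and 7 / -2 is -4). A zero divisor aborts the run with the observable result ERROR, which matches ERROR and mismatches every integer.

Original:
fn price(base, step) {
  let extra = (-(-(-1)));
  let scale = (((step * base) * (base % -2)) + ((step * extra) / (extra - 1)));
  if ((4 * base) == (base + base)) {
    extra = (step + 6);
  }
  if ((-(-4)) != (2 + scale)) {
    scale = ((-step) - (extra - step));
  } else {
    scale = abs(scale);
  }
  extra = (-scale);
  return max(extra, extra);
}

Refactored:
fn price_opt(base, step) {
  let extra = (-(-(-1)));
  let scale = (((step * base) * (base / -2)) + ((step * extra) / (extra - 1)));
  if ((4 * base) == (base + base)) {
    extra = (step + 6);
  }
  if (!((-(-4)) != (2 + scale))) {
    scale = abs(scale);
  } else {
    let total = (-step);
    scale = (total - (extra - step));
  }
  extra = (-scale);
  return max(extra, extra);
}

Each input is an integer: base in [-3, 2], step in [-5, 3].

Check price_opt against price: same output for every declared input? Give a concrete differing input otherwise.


These are not equivalent — on base=-3, step=-1 the outputs split (-1 vs -2).
price: extra := -1 | scale := -4 | ((4 * base) == (base + base)): false | ((-(-4)) != (2 + scale)): true | scale := 1 | extra := -1 | result -1
price_opt: extra := -1 | scale := 2 | ((4 * base) == (base + base)): false | (!((-(-4)) != (2 + scale))): true | scale := 2 | extra := -2 | result -2
verdict: not equivalent; witness: base=-3, step=-1


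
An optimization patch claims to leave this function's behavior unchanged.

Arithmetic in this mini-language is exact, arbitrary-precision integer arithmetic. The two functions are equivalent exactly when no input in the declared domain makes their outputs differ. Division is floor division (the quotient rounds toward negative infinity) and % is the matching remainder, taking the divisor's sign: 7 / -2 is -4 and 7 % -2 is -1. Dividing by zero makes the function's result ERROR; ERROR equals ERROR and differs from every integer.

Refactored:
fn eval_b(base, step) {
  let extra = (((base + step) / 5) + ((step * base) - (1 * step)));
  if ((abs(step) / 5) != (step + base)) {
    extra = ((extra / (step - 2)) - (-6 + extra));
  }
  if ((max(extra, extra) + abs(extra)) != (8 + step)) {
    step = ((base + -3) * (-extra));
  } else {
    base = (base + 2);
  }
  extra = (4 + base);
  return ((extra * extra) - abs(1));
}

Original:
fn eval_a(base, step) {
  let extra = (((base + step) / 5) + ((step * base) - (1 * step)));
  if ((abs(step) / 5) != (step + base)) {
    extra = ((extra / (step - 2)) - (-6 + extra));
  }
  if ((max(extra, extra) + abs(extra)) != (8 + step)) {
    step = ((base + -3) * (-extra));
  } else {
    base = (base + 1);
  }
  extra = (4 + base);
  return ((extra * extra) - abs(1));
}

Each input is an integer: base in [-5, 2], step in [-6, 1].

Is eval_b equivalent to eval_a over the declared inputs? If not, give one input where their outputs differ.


These are not equivalent — on base=0, step=-6 the outputs split (24 vs 35).
eval_a: extra=4, then ((abs(step) / 5) != (step + base)) is true, then extra=1, then ((max(extra, extra) + abs(extra)) != (8 + step)) is false, then base=1, then extra=5, then returns 24
eval_b: extra=4, then ((abs(step) / 5) != (step + base)) is true, then extra=1, then ((max(extra, extra) + abs(extra)) != (8 + step)) is false, then base=2, then extra=6, then returns 35
verdict: not equivalent; witness: base=0, step=-6


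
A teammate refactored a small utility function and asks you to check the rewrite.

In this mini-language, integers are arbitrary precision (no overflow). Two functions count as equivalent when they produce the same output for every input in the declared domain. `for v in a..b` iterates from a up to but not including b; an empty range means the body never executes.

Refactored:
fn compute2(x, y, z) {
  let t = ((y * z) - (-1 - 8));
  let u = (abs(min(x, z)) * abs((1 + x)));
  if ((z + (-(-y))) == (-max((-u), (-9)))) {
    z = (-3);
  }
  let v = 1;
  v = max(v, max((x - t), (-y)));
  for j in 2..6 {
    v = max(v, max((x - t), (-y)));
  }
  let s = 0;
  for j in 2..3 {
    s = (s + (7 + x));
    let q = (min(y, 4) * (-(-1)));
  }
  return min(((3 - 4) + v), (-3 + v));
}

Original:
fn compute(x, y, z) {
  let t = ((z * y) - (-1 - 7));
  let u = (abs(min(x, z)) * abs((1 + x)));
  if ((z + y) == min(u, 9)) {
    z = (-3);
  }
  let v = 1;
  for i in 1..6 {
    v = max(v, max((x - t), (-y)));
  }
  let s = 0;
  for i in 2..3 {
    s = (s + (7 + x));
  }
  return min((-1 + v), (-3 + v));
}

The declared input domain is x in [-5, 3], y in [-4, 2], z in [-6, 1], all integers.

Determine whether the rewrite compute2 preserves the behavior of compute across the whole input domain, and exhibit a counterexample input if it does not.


Not equivalent: x=-2, y=2, z=-6 separates them (-1 vs -2).
compute: t=-4, then u=6, then ((z + y) == min(u, 9)) is false, then v=1, then (i=1), then v=2, then (i=2), then v=2, then (i=3), then v=2, then (i=4), then v=2, then (i=5), then v=2, then s=0, then (i=2), then s=5, then returns -1
compute2: t=-3, then u=6, then ((z + (-(-y))) == (-max((-u), (-9)))) is false, then v=1, then v=1, then (j=2), then v=1, then (j=3), then v=1, then (j=4), then v=1, then (j=5), then v=1, then s=0, then (j=2), then s=5, then q=2, then returns -2
verdict: not equivalent; witness: x=-2, y=2, z=-6


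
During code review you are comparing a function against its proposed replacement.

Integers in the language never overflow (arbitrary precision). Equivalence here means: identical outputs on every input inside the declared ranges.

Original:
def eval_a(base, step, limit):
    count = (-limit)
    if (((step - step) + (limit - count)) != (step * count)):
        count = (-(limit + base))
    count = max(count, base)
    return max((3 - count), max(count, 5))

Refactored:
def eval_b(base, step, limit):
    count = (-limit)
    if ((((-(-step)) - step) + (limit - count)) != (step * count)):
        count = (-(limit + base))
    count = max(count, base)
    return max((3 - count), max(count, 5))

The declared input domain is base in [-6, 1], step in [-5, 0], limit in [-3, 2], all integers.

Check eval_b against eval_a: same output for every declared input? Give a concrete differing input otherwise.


Side by side, the visible changes include: same computation, different form.
Tracing base=-1, step=-2, limit=1: eval_a: count = -1; (((step - step) + (limit - count)) != (step * count)) -> false; count = -1; return 5 | eval_b: count = -1; ((((-(-step)) - step) + (limit - count)) != (step * count)) -> false; count = -1; return 5 — matching result 5.
Sweeping the whole domain (288 inputs) finds no disagreement.
verdict: equivalent


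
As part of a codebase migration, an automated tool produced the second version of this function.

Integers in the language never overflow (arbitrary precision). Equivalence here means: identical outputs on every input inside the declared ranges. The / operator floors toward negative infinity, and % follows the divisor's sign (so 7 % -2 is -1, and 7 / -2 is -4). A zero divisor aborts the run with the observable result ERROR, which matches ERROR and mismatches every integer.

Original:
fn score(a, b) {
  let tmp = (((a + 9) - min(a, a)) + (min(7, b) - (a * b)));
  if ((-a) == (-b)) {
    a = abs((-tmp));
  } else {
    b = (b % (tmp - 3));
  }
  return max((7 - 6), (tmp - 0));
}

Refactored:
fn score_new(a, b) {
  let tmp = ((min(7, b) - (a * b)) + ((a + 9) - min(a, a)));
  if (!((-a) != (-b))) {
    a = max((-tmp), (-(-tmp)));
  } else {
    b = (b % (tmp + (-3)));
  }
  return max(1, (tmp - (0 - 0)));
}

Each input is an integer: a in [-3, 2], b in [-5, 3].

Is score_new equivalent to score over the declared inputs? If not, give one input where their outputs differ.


This is a faithful refactor — boolean connective usage differs, min/max/abs usage differs, arithmetic usage differs, comparison usage differs, constant usage differs, but the computed results match everywhere.
Spot check at a=2, b=-2 — score: tmp = 11; ((-a) == (-b)) -> false; b = 6; return 11. score_new: tmp = 11; (!((-a) != (-b))) -> false; b = 6; return 11. Both give 11.
Checked all 54 inputs in the declared domain: the outputs agree on every one.
verdict: equivalent


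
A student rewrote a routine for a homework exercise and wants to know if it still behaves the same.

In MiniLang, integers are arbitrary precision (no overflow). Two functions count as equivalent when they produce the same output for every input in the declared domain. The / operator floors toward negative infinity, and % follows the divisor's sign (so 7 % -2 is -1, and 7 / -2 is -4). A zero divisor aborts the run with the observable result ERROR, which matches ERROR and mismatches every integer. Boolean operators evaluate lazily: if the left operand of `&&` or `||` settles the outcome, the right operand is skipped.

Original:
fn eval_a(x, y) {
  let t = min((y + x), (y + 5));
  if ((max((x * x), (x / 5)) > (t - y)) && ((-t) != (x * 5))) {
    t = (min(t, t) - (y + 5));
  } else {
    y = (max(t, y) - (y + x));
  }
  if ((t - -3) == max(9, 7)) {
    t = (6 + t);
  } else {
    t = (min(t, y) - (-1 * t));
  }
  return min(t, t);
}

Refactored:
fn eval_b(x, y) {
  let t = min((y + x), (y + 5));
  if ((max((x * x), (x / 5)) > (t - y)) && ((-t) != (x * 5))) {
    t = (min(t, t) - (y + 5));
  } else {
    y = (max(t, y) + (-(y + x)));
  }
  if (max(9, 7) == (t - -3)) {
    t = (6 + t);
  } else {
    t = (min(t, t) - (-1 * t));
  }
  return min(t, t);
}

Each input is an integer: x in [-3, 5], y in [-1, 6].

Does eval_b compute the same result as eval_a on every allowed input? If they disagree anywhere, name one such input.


The rewrite breaks on x=-1, y=6, where the results are 6 and 10.
eval_a: t becomes 5; next ((max((x * x), (x / 5)) > (t - y)) && ((-t) != (x * 5))) evaluates to false; next y becomes 1; next ((t - -3) == max(9, 7)) evaluates to false; next t becomes 6; next final value 6
eval_b: t becomes 5; next ((max((x * x), (x / 5)) > (t - y)) && ((-t) != (x * 5))) evaluates to false; next y becomes 1; next (max(9, 7) == (t - -3)) evaluates to false; next t becomes 10; next final value 10
verdict: not equivalent; witness: x=-1, y=6


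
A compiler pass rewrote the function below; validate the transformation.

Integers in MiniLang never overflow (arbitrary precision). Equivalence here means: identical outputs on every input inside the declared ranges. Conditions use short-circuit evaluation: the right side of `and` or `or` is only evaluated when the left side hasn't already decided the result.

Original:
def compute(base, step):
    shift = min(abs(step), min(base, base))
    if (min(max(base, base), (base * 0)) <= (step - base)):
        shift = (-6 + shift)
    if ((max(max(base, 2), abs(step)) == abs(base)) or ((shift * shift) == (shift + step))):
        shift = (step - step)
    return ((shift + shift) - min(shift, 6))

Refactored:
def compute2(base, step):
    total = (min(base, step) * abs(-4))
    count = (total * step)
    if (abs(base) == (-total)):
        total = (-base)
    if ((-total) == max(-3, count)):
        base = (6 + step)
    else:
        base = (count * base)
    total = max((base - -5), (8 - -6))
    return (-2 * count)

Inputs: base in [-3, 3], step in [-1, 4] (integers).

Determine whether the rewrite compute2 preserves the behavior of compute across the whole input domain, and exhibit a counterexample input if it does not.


There is a counterexample at base=-3, step=-1: -9 on one side, -24 on the other.
compute: shift=-3, then (min(max(base, base), (base * 0)) <= (step - base)) is true, then shift=-9, then ((max(max(base, 2), abs(step)) == abs(base)) or ((shift * shift) == (shift + step))) is false, then returns -9
compute2: total=-12, then count=12, then (abs(base) == (-total)) is false, then ((-total) == max(-3, count)) is true, then base=5, then total=14, then returns -24
verdict: not equivalent; witness: base=-3, step=-1


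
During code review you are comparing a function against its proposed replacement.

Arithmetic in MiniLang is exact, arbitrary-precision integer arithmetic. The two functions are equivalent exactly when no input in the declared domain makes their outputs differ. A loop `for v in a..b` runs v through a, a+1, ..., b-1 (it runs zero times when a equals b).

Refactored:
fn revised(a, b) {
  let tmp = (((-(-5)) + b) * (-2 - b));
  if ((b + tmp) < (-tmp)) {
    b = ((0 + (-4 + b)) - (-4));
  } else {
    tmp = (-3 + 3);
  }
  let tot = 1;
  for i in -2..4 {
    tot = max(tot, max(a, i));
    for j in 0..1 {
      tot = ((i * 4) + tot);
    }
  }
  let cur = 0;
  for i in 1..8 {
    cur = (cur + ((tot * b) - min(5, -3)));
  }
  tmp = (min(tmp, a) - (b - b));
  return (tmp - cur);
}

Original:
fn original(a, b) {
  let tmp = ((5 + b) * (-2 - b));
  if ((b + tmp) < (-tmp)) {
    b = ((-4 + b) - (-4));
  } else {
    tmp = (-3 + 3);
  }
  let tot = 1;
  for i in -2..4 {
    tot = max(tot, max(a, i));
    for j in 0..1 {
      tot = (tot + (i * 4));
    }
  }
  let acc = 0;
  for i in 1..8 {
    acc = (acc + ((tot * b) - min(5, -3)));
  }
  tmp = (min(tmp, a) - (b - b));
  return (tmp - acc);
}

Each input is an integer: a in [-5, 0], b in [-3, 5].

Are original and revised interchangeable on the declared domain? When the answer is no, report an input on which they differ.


Although arithmetic usage differs, local variable names differ, constant usage differs, 54/54 inputs agree.
verdict: equivalent


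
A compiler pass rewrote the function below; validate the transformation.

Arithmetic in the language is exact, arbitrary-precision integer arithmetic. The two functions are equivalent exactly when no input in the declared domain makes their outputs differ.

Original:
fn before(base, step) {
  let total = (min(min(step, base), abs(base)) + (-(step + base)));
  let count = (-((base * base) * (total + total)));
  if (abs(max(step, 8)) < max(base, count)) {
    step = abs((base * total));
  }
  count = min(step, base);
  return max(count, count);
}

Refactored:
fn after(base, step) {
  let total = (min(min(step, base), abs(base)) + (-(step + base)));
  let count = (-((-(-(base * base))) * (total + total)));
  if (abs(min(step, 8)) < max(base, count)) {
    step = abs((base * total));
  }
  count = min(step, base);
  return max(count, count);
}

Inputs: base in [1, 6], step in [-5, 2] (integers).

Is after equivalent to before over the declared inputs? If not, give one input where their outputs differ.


There is a counterexample at base=1, step=-1: -1 on one side, 1 on the other.
before: total := -1 | count := 2 | (abs(max(step, 8)) < max(base, count)): false | count := -1 | result -1
after: total := -1 | count := 2 | (abs(min(step, 8)) < max(base, count)): true | step := 1 | count := 1 | result 1
verdict: not equivalent; witness: base=1, step=-1


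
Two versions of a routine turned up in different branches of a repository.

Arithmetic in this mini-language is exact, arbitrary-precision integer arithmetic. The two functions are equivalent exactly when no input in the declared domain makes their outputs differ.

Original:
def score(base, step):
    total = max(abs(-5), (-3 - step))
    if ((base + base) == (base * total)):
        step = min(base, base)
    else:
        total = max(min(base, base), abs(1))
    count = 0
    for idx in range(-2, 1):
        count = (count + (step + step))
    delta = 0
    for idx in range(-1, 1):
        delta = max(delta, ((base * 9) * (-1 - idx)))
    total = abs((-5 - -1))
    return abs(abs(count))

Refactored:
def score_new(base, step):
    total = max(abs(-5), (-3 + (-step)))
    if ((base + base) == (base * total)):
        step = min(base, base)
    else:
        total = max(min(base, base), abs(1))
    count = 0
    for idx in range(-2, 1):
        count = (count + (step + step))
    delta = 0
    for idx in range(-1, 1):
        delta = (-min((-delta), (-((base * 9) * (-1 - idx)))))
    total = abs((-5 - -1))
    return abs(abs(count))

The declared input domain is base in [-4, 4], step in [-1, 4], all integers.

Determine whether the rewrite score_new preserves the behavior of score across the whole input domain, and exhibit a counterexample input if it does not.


Behavior is preserved: although min/max/abs usage differs, plus arithmetic usage differs, the outputs never diverge.
Tracing base=-2, step=1: score: total = 5; ((base + base) == (base * total)) -> false; total = 1; count = 0; [idx=-2]; count = 2; [idx=-1]; count = 4; [idx=0]; count = 6; delta = 0; [idx=-1]; delta = 0; [idx=0]; delta = 18; total = 4; return 6 | score_new: total = 5; ((base + base) == (base * total)) -> false; total = 1; count = 0; [idx=-2]; count = 2; [idx=-1]; count = 4; [idx=0]; count = 6; delta = 0; [idx=-1]; delta = 0; [idx=0]; delta = 18; total = 4; return 6 — matching result 6.
Sweeping the whole domain (54 inputs) finds no disagreement.
verdict: equivalent


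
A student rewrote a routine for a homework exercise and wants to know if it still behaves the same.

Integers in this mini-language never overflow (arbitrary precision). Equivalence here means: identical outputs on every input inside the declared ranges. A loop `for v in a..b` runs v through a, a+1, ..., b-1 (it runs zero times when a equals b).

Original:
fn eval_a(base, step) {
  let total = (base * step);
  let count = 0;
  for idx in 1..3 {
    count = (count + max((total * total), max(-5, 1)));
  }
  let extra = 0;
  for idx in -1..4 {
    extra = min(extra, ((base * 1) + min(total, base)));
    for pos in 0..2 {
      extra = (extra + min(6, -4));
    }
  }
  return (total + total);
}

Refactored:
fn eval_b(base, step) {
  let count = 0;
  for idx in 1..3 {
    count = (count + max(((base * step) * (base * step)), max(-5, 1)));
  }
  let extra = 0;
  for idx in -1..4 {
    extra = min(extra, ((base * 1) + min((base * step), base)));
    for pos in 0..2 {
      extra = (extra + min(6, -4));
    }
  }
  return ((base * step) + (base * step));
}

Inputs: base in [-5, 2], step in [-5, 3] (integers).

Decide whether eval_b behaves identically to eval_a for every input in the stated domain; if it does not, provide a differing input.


Equivalent — the differences include arithmetic usage differs, plus local variable names differ, plus statement counts differ, yet no declared input distinguishes the two.
One worked example (base=-1, step=0) — eval_a: total = 0; count = 0; [idx=1]; count = 1; [idx=2]; count = 2; extra = 0; [idx=-1]; extra = -2; [pos=0]; extra = -6; [pos=1]; extra = -10; [idx=0]; extra = -10; [pos=0]; extra = -14; [pos=1]; extra = -18; [idx=1]; extra = -18; [pos=0]; extra = -22; [pos=1]; extra = -26; [idx=2]; extra = -26; [pos=0]; extra = -30; [pos=1]; extra = -34; [idx=3]; extra = -34; [pos=0]; extra = -38; [pos=1]; extra = -42; return 0; eval_b: count = 0; [idx=1]; count = 1; [idx=2]; count = 2; extra = 0; [idx=-1]; extra = -2; [pos=0]; extra = -6; [pos=1]; extra = -10; [idx=0]; extra = -10; [pos=0]; extra = -14; [pos=1]; extra = -18; [idx=1]; extra = -18; [pos=0]; extra = -22; [pos=1]; extra = -26; [idx=2]; extra = -26; [pos=0]; extra = -30; [pos=1]; extra = -34; [idx=3]; extra = -34; [pos=0]; extra = -38; [pos=1]; extra = -42; return 0; agreement on 0.
An exhaustive pass over the 72 declared inputs shows identical outputs.
verdict: equivalent


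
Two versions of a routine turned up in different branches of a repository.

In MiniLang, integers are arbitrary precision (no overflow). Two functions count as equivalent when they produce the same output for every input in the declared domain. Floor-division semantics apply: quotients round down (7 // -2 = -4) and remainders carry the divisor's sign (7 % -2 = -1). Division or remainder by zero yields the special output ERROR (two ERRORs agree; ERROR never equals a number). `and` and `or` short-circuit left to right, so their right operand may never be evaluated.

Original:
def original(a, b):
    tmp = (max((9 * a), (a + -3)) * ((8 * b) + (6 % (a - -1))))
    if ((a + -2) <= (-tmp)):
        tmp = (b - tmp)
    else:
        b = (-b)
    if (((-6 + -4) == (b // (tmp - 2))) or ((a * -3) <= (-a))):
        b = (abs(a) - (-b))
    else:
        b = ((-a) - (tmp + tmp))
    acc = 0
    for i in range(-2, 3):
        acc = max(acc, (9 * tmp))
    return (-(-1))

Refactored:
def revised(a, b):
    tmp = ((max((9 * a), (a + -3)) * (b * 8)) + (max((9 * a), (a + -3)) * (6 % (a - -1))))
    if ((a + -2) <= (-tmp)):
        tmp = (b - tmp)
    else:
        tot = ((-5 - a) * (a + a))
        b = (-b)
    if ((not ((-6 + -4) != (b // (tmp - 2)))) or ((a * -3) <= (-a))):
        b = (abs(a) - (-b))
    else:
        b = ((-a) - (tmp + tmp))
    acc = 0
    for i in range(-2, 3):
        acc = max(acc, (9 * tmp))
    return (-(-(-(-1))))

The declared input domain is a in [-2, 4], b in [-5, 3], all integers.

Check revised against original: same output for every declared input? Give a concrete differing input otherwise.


The two are interchangeable: statement counts differ; min/max/abs usage differs; comparison usage differs; local variable names differ; arithmetic usage differs; boolean connective usage differs; constant usage differs, and every declared input agrees.
As a probe, take a=4, b=-3: original runs tmp = -828; ((a + -2) <= (-tmp)) -> true; tmp = 825; (((-6 + -4) == (b // (tmp - 2))) or ((a * -3) <= (-a))) -> true; b = 1; acc = 0; [i=-2]; acc = 7425; [i=-1]; acc = 7425; [i=0]; acc = 7425; [i=1]; acc = 7425; [i=2]; acc = 7425; return 1; revised runs tmp = -828; ((a + -2) <= (-tmp)) -> true; tmp = 825; ((not ((-6 + -4) != (b // (tmp - 2)))) or ((a * -3) <= (-a))) -> true; b = 1; acc = 0; [i=-2]; acc = 7425; [i=-1]; acc = 7425; [i=0]; acc = 7425; [i=1]; acc = 7425; [i=2]; acc = 7425; return 1; both end at 1.
Checked all 63 inputs in the declared domain: the outputs agree on every one.
verdict: equivalent


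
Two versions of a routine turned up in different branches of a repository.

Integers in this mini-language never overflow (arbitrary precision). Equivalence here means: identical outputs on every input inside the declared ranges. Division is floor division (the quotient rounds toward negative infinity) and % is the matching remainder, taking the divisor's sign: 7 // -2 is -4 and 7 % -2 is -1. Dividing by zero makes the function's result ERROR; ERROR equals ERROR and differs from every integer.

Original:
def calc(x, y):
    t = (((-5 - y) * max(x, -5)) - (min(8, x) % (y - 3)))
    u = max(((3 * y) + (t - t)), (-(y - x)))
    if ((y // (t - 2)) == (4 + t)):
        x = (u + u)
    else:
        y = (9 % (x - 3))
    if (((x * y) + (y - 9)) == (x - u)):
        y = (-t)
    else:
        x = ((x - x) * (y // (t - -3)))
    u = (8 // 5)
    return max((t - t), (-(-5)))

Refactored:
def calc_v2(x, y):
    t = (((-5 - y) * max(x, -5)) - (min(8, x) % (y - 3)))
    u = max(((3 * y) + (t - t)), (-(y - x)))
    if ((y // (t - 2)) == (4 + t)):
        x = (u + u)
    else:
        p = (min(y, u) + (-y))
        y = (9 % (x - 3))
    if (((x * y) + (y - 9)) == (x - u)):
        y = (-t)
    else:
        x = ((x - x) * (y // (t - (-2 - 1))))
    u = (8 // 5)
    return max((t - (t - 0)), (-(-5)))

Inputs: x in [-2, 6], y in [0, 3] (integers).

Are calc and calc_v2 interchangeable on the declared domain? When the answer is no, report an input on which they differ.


The two are interchangeable: min/max/abs usage differs; constant usage differs; arithmetic usage differs; statement counts differ; local variable names differ, and every declared input agrees.
One worked example (x=-1, y=3) — calc: a zero divisor aborts: ERROR; calc_v2: a zero divisor aborts: ERROR; agreement on ERROR.
Checked all 36 inputs in the declared domain: the outputs agree on every one.
verdict: equivalent


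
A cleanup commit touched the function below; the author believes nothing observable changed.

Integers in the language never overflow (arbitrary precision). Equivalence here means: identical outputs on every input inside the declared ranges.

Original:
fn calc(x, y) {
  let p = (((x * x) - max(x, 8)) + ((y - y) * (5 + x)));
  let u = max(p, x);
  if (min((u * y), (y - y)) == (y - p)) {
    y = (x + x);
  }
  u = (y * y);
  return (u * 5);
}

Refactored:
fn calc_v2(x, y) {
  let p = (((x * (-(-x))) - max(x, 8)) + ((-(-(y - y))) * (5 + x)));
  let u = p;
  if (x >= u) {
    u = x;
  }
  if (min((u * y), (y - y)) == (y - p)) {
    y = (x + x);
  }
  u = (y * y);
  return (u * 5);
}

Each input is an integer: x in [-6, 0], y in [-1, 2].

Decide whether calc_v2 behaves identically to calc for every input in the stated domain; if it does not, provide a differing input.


One difference looks behavioral, but it never changes the outcome for any declared input; all 28 inputs agree.
verdict: equivalent
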